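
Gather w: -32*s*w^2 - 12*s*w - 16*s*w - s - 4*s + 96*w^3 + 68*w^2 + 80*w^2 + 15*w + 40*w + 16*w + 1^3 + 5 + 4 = -5*s + 96*w^3 + w^2*(148 - 32*s) + w*(71 - 28*s) + 10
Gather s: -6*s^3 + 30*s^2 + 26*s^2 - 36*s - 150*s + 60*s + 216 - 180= -6*s^3 + 56*s^2 - 126*s + 36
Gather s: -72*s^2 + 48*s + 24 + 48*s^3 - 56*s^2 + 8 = 48*s^3 - 128*s^2 + 48*s + 32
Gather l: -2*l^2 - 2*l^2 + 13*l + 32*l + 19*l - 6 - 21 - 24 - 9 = -4*l^2 + 64*l - 60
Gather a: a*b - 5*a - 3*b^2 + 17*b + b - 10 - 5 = a*(b - 5) - 3*b^2 + 18*b - 15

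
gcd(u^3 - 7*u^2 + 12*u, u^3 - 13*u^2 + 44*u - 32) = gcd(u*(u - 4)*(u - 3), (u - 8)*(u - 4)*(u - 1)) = u - 4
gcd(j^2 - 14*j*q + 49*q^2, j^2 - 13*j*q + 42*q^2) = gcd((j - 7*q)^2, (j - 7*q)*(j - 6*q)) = -j + 7*q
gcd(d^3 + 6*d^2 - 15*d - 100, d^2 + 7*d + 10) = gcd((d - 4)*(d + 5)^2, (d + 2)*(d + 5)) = d + 5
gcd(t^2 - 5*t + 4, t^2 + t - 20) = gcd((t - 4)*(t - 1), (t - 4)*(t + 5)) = t - 4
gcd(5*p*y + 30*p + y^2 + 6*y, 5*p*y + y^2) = 5*p + y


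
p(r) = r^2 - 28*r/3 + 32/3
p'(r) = 2*r - 28/3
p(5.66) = -10.12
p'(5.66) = 1.99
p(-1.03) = 21.34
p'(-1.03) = -11.39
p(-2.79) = 44.49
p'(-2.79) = -14.91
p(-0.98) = 20.77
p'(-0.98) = -11.29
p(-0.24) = 12.96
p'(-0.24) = -9.81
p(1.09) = 1.68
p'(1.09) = -7.15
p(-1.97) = 32.93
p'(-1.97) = -13.27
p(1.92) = -3.57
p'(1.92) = -5.49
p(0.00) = 10.67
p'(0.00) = -9.33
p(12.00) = 42.67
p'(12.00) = 14.67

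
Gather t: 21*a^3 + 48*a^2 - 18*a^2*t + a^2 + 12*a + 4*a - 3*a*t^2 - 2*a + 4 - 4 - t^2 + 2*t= 21*a^3 + 49*a^2 + 14*a + t^2*(-3*a - 1) + t*(2 - 18*a^2)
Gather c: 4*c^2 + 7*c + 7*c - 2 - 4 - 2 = 4*c^2 + 14*c - 8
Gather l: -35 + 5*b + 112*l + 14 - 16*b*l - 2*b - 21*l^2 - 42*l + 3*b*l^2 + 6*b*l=3*b + l^2*(3*b - 21) + l*(70 - 10*b) - 21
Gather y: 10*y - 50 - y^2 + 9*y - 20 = -y^2 + 19*y - 70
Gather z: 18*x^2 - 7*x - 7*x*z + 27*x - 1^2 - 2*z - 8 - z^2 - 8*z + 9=18*x^2 + 20*x - z^2 + z*(-7*x - 10)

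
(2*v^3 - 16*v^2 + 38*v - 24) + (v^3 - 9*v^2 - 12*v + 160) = 3*v^3 - 25*v^2 + 26*v + 136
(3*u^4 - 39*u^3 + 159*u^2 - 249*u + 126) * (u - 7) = 3*u^5 - 60*u^4 + 432*u^3 - 1362*u^2 + 1869*u - 882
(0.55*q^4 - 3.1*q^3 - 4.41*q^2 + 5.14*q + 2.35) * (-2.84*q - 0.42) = -1.562*q^5 + 8.573*q^4 + 13.8264*q^3 - 12.7454*q^2 - 8.8328*q - 0.987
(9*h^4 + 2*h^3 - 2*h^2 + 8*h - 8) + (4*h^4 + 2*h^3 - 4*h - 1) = 13*h^4 + 4*h^3 - 2*h^2 + 4*h - 9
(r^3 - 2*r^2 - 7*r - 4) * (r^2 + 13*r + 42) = r^5 + 11*r^4 + 9*r^3 - 179*r^2 - 346*r - 168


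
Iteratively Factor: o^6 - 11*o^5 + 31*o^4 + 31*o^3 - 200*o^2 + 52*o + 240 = (o + 2)*(o^5 - 13*o^4 + 57*o^3 - 83*o^2 - 34*o + 120) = (o + 1)*(o + 2)*(o^4 - 14*o^3 + 71*o^2 - 154*o + 120) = (o - 5)*(o + 1)*(o + 2)*(o^3 - 9*o^2 + 26*o - 24) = (o - 5)*(o - 2)*(o + 1)*(o + 2)*(o^2 - 7*o + 12) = (o - 5)*(o - 3)*(o - 2)*(o + 1)*(o + 2)*(o - 4)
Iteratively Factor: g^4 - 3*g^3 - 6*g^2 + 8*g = (g)*(g^3 - 3*g^2 - 6*g + 8) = g*(g + 2)*(g^2 - 5*g + 4) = g*(g - 4)*(g + 2)*(g - 1)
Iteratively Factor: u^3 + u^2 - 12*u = (u + 4)*(u^2 - 3*u) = u*(u + 4)*(u - 3)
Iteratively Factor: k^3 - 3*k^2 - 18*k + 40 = (k - 5)*(k^2 + 2*k - 8) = (k - 5)*(k + 4)*(k - 2)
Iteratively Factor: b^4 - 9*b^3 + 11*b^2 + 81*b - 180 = (b - 4)*(b^3 - 5*b^2 - 9*b + 45) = (b - 5)*(b - 4)*(b^2 - 9) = (b - 5)*(b - 4)*(b - 3)*(b + 3)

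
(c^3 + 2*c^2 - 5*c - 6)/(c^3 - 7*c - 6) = (c^2 + c - 6)/(c^2 - c - 6)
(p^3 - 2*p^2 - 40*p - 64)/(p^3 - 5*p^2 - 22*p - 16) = (p + 4)/(p + 1)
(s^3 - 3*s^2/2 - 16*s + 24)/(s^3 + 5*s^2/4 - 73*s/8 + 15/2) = 4*(s - 4)/(4*s - 5)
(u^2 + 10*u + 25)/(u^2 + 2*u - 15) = (u + 5)/(u - 3)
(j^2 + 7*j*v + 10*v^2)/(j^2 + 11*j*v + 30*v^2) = (j + 2*v)/(j + 6*v)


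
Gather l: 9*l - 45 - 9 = 9*l - 54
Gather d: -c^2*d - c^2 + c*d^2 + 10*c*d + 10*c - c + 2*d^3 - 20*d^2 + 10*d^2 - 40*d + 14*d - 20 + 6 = -c^2 + 9*c + 2*d^3 + d^2*(c - 10) + d*(-c^2 + 10*c - 26) - 14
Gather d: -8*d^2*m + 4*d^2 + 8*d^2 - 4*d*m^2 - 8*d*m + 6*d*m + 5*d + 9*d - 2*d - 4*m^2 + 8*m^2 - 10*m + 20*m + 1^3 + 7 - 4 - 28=d^2*(12 - 8*m) + d*(-4*m^2 - 2*m + 12) + 4*m^2 + 10*m - 24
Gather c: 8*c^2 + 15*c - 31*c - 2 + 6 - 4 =8*c^2 - 16*c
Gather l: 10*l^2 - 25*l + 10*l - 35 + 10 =10*l^2 - 15*l - 25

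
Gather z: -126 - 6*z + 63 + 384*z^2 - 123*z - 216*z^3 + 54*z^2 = -216*z^3 + 438*z^2 - 129*z - 63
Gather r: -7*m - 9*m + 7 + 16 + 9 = 32 - 16*m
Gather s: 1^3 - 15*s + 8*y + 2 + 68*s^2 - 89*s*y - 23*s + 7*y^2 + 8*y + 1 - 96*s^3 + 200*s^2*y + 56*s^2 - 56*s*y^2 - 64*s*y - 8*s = -96*s^3 + s^2*(200*y + 124) + s*(-56*y^2 - 153*y - 46) + 7*y^2 + 16*y + 4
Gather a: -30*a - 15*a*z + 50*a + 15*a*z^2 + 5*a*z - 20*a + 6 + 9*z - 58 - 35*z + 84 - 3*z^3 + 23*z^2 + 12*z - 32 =a*(15*z^2 - 10*z) - 3*z^3 + 23*z^2 - 14*z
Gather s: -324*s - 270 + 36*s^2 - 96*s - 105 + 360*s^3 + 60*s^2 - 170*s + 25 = 360*s^3 + 96*s^2 - 590*s - 350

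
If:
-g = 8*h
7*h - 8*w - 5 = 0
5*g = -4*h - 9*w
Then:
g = 8/5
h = -1/5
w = -4/5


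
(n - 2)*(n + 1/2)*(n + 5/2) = n^3 + n^2 - 19*n/4 - 5/2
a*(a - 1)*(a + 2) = a^3 + a^2 - 2*a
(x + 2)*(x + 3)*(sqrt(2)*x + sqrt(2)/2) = sqrt(2)*x^3 + 11*sqrt(2)*x^2/2 + 17*sqrt(2)*x/2 + 3*sqrt(2)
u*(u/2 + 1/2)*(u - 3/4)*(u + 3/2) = u^4/2 + 7*u^3/8 - 3*u^2/16 - 9*u/16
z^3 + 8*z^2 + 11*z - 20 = (z - 1)*(z + 4)*(z + 5)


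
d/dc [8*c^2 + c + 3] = 16*c + 1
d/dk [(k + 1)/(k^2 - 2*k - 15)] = (k^2 - 2*k - 2*(k - 1)*(k + 1) - 15)/(-k^2 + 2*k + 15)^2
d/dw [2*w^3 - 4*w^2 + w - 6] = 6*w^2 - 8*w + 1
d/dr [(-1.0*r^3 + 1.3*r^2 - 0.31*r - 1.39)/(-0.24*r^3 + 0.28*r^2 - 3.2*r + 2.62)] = (0.032*r^4 + 6.2512*r^3 - 12.934*r^2 + 7.5904*r - 5.2602)/(0.0576*r^6 - 0.1344*r^5 + 1.6144*r^4 - 3.0496*r^3 + 11.7072*r^2 - 16.768*r + 6.8644)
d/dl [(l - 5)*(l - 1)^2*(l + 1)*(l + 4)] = 5*l^4 - 8*l^3 - 60*l^2 + 44*l + 19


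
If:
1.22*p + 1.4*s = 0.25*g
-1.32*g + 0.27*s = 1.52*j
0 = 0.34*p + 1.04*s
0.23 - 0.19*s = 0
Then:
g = -11.29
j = 10.02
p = -3.70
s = 1.21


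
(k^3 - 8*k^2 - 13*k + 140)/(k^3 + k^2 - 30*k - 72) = (k^2 - 12*k + 35)/(k^2 - 3*k - 18)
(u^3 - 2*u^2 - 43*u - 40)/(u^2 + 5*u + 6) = (u^3 - 2*u^2 - 43*u - 40)/(u^2 + 5*u + 6)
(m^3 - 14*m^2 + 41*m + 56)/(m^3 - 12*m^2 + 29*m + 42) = (m - 8)/(m - 6)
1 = 1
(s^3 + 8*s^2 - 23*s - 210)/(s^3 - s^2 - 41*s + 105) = (s + 6)/(s - 3)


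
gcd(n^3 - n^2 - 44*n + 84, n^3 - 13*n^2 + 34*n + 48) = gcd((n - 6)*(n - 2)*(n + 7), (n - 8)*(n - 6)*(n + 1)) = n - 6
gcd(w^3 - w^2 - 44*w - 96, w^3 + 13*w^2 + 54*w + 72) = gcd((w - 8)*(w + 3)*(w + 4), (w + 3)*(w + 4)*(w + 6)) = w^2 + 7*w + 12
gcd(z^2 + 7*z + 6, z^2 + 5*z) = 1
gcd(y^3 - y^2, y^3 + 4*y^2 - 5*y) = y^2 - y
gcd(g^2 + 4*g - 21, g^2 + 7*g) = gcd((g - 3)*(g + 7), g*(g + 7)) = g + 7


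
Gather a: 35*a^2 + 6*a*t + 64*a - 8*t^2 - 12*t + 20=35*a^2 + a*(6*t + 64) - 8*t^2 - 12*t + 20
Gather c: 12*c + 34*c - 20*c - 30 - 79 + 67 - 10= 26*c - 52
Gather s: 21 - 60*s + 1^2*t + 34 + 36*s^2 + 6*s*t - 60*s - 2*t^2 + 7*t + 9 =36*s^2 + s*(6*t - 120) - 2*t^2 + 8*t + 64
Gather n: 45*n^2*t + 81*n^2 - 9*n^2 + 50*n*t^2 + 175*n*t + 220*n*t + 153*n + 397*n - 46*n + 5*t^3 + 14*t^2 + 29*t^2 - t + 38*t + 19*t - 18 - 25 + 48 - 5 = n^2*(45*t + 72) + n*(50*t^2 + 395*t + 504) + 5*t^3 + 43*t^2 + 56*t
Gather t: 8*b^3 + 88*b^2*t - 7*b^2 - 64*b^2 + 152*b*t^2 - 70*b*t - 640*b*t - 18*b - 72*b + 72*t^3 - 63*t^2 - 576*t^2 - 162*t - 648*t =8*b^3 - 71*b^2 - 90*b + 72*t^3 + t^2*(152*b - 639) + t*(88*b^2 - 710*b - 810)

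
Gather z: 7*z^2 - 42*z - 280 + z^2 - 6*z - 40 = 8*z^2 - 48*z - 320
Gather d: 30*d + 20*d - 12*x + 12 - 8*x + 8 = 50*d - 20*x + 20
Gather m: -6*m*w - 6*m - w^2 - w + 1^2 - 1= m*(-6*w - 6) - w^2 - w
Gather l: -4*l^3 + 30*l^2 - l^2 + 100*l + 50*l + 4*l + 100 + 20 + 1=-4*l^3 + 29*l^2 + 154*l + 121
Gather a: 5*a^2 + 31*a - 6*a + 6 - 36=5*a^2 + 25*a - 30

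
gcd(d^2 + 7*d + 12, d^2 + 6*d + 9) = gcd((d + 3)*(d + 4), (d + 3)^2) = d + 3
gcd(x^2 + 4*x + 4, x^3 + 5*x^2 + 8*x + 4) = x^2 + 4*x + 4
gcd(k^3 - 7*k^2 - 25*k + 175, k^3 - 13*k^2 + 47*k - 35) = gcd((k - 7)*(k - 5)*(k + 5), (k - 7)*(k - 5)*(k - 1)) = k^2 - 12*k + 35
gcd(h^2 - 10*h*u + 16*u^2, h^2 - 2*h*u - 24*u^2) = 1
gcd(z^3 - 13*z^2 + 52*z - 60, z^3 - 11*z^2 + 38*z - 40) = z^2 - 7*z + 10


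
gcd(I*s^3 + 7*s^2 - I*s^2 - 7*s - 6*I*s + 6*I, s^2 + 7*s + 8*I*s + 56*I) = 1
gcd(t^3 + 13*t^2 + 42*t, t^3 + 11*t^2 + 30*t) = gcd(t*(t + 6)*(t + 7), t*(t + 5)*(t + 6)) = t^2 + 6*t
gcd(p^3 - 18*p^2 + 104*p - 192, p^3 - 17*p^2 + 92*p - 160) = p^2 - 12*p + 32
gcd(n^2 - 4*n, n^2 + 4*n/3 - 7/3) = 1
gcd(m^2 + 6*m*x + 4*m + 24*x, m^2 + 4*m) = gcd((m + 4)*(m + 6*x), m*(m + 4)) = m + 4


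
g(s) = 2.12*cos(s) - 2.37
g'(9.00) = -0.87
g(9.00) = -4.30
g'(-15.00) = 1.38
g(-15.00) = -3.98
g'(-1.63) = 2.12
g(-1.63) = -2.50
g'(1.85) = -2.04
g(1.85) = -2.95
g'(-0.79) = 1.51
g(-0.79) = -0.88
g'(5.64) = 1.27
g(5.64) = -0.67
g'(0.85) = -1.59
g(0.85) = -0.97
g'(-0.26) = 0.55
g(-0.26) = -0.32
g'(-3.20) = -0.12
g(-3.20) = -4.49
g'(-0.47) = 0.96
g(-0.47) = -0.48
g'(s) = -2.12*sin(s)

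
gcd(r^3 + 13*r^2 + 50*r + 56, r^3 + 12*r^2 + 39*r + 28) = r^2 + 11*r + 28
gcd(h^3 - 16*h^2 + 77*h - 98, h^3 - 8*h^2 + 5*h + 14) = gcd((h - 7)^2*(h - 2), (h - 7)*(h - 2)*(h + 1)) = h^2 - 9*h + 14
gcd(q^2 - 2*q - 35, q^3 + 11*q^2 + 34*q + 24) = 1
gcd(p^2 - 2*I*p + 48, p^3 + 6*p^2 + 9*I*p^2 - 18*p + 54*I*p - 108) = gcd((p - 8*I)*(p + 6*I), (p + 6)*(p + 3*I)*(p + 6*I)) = p + 6*I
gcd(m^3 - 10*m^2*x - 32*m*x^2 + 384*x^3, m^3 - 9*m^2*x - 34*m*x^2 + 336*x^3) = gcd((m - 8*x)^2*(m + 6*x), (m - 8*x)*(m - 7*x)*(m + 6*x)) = -m^2 + 2*m*x + 48*x^2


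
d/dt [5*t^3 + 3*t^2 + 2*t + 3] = 15*t^2 + 6*t + 2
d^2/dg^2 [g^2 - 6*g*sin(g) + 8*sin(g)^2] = 6*g*sin(g) - 32*sin(g)^2 - 12*cos(g) + 18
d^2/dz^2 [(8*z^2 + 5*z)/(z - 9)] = 1386/(z^3 - 27*z^2 + 243*z - 729)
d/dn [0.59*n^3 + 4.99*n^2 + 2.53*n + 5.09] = 1.77*n^2 + 9.98*n + 2.53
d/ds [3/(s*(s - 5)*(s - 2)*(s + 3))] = 6*(-2*s^3 + 6*s^2 + 11*s - 15)/(s^2*(s^6 - 8*s^5 - 6*s^4 + 148*s^3 - 119*s^2 - 660*s + 900))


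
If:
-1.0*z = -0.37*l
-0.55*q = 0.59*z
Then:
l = 2.7027027027027*z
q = -1.07272727272727*z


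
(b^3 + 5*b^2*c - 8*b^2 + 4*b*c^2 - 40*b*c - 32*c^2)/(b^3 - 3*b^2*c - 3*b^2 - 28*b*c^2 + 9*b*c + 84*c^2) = (b^2 + b*c - 8*b - 8*c)/(b^2 - 7*b*c - 3*b + 21*c)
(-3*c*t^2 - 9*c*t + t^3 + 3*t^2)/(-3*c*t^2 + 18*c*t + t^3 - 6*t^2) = (t + 3)/(t - 6)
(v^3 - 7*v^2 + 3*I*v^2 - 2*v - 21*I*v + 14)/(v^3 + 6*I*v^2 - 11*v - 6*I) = (v - 7)/(v + 3*I)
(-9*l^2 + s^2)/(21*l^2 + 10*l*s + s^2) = (-3*l + s)/(7*l + s)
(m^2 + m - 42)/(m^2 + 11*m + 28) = (m - 6)/(m + 4)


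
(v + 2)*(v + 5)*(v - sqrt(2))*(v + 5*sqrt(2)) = v^4 + 4*sqrt(2)*v^3 + 7*v^3 + 28*sqrt(2)*v^2 - 70*v + 40*sqrt(2)*v - 100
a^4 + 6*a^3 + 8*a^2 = a^2*(a + 2)*(a + 4)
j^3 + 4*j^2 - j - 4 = (j - 1)*(j + 1)*(j + 4)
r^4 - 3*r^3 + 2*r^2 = r^2*(r - 2)*(r - 1)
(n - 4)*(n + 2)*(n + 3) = n^3 + n^2 - 14*n - 24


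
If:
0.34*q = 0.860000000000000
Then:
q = 2.53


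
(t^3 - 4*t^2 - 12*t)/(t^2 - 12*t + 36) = t*(t + 2)/(t - 6)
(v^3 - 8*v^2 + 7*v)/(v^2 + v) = (v^2 - 8*v + 7)/(v + 1)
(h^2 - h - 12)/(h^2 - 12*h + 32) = (h + 3)/(h - 8)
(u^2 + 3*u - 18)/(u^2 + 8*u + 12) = (u - 3)/(u + 2)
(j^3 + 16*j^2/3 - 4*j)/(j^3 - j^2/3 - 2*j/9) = 3*(j + 6)/(3*j + 1)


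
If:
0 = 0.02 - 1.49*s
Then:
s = 0.01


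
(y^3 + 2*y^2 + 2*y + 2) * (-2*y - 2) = -2*y^4 - 6*y^3 - 8*y^2 - 8*y - 4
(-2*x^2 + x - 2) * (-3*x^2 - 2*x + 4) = 6*x^4 + x^3 - 4*x^2 + 8*x - 8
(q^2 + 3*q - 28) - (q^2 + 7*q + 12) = -4*q - 40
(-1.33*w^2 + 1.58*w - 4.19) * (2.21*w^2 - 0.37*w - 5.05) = -2.9393*w^4 + 3.9839*w^3 - 3.128*w^2 - 6.4287*w + 21.1595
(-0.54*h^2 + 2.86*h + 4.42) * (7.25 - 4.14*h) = 2.2356*h^3 - 15.7554*h^2 + 2.4362*h + 32.045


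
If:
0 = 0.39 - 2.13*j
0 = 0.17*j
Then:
No Solution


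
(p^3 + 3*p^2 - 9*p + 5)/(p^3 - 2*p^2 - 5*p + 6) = (p^2 + 4*p - 5)/(p^2 - p - 6)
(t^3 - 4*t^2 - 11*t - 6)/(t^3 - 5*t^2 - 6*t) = (t + 1)/t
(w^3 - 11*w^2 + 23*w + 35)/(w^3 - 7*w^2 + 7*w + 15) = (w - 7)/(w - 3)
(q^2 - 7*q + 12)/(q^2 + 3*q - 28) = (q - 3)/(q + 7)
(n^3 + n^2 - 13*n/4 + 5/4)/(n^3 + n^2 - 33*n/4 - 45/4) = (2*n^2 - 3*n + 1)/(2*n^2 - 3*n - 9)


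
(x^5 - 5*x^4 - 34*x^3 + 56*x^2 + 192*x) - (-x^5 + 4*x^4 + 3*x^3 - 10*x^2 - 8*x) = 2*x^5 - 9*x^4 - 37*x^3 + 66*x^2 + 200*x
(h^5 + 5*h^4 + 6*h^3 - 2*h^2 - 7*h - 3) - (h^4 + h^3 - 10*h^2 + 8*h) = h^5 + 4*h^4 + 5*h^3 + 8*h^2 - 15*h - 3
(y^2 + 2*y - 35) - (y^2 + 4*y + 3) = -2*y - 38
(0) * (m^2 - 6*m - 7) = 0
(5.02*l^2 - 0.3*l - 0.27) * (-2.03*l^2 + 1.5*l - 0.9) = -10.1906*l^4 + 8.139*l^3 - 4.4199*l^2 - 0.135*l + 0.243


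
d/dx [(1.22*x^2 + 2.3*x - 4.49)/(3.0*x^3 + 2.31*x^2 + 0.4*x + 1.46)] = (-3.66*x^4 - 13.8*x^3 + 35.585*x^2 + 24.3062*x + 5.154)/(9.0*x^6 + 13.86*x^5 + 7.7361*x^4 + 10.608*x^3 + 6.9052*x^2 + 1.168*x + 2.1316)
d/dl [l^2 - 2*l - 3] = 2*l - 2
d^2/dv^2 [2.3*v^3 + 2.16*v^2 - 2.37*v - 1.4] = 13.8*v + 4.32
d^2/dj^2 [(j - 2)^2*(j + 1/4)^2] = 12*j^2 - 21*j + 33/8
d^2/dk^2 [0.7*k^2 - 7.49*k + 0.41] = 1.40000000000000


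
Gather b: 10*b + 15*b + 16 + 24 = 25*b + 40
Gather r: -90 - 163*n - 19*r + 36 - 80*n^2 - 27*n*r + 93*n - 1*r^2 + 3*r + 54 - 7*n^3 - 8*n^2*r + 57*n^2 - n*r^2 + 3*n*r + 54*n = -7*n^3 - 23*n^2 - 16*n + r^2*(-n - 1) + r*(-8*n^2 - 24*n - 16)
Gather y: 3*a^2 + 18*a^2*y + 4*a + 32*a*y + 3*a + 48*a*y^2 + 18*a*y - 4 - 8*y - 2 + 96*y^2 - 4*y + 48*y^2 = 3*a^2 + 7*a + y^2*(48*a + 144) + y*(18*a^2 + 50*a - 12) - 6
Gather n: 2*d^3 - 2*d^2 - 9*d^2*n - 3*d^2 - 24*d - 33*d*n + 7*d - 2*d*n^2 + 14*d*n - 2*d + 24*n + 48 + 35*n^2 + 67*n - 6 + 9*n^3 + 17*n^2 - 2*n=2*d^3 - 5*d^2 - 19*d + 9*n^3 + n^2*(52 - 2*d) + n*(-9*d^2 - 19*d + 89) + 42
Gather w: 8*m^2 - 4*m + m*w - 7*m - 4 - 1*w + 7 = 8*m^2 - 11*m + w*(m - 1) + 3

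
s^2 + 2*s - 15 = (s - 3)*(s + 5)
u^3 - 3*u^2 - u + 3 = (u - 3)*(u - 1)*(u + 1)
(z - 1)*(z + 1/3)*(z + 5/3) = z^3 + z^2 - 13*z/9 - 5/9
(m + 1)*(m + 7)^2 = m^3 + 15*m^2 + 63*m + 49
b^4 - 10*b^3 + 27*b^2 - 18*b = b*(b - 6)*(b - 3)*(b - 1)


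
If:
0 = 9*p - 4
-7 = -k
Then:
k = 7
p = 4/9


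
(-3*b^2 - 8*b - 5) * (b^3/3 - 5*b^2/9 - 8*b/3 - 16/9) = -b^5 - b^4 + 97*b^3/9 + 265*b^2/9 + 248*b/9 + 80/9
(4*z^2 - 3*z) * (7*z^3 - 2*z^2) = 28*z^5 - 29*z^4 + 6*z^3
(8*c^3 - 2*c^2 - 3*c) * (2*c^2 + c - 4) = 16*c^5 + 4*c^4 - 40*c^3 + 5*c^2 + 12*c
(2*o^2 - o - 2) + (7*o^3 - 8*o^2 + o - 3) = 7*o^3 - 6*o^2 - 5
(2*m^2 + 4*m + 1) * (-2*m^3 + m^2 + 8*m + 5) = -4*m^5 - 6*m^4 + 18*m^3 + 43*m^2 + 28*m + 5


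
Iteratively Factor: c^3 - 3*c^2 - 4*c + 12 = (c - 3)*(c^2 - 4) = (c - 3)*(c - 2)*(c + 2)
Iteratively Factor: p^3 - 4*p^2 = (p)*(p^2 - 4*p) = p^2*(p - 4)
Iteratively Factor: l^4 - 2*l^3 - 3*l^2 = (l - 3)*(l^3 + l^2) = l*(l - 3)*(l^2 + l) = l^2*(l - 3)*(l + 1)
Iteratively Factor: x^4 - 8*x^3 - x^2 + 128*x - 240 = (x + 4)*(x^3 - 12*x^2 + 47*x - 60) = (x - 4)*(x + 4)*(x^2 - 8*x + 15) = (x - 5)*(x - 4)*(x + 4)*(x - 3)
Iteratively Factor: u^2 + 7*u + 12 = (u + 3)*(u + 4)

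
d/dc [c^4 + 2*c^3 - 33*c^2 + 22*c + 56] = 4*c^3 + 6*c^2 - 66*c + 22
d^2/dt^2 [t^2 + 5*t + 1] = 2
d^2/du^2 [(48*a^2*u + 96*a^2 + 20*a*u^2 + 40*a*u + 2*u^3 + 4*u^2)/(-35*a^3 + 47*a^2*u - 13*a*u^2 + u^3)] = 4*(51730*a^7 - 29085*a^6*u + 119542*a^6 - 13545*a^5*u^2 - 110244*a^5*u + 13242*a^4*u^3 + 32574*a^4*u^2 - 2136*a^3*u^4 - 840*a^3*u^3 - 69*a^2*u^5 - 774*a^2*u^4 + 23*a*u^6 + 60*a*u^5 + 2*u^6)/(-42875*a^9 + 172725*a^8*u - 279720*a^7*u^2 + 235808*a^6*u^3 - 113766*a^5*u^4 + 33186*a^4*u^5 - 5968*a^3*u^6 + 648*a^2*u^7 - 39*a*u^8 + u^9)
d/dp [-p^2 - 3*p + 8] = -2*p - 3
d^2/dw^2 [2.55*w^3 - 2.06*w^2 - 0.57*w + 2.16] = 15.3*w - 4.12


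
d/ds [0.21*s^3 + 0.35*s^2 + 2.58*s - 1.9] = 0.63*s^2 + 0.7*s + 2.58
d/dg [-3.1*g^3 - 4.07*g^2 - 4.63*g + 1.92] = -9.3*g^2 - 8.14*g - 4.63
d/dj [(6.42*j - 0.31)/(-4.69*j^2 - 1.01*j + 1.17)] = (30.1098*j^2 - 2.9078*j + 7.1983)/(21.9961*j^4 + 9.4738*j^3 - 9.9545*j^2 - 2.3634*j + 1.3689)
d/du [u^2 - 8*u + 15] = 2*u - 8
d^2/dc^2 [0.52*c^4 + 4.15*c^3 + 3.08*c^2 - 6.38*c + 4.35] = 6.24*c^2 + 24.9*c + 6.16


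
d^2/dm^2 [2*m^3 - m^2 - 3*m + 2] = 12*m - 2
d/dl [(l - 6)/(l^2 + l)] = (-l^2 + 12*l + 6)/(l^2*(l^2 + 2*l + 1))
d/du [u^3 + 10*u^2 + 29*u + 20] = 3*u^2 + 20*u + 29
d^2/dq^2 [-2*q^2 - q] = -4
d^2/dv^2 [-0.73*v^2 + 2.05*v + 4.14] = -1.46000000000000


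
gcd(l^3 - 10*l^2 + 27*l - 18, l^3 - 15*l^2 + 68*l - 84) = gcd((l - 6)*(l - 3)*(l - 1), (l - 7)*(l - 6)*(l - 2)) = l - 6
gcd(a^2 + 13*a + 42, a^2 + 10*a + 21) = a + 7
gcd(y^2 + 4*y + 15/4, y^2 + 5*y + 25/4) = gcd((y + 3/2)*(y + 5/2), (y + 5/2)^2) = y + 5/2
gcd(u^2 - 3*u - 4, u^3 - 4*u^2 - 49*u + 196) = u - 4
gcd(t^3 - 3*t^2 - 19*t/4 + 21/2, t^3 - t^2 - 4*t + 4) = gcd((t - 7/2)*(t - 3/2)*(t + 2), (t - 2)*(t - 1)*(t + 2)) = t + 2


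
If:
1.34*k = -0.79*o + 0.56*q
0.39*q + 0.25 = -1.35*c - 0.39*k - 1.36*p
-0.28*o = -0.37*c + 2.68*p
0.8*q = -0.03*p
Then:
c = 90.2333196610984*q - 0.238966888564492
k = 0.186167434774523 - 220.354653527734*q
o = 374.474981933118*q - 0.315777674174507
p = -26.6666666666667*q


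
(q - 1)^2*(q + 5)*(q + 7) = q^4 + 10*q^3 + 12*q^2 - 58*q + 35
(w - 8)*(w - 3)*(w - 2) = w^3 - 13*w^2 + 46*w - 48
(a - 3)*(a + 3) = a^2 - 9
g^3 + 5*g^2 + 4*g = g*(g + 1)*(g + 4)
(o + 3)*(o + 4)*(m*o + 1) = m*o^3 + 7*m*o^2 + 12*m*o + o^2 + 7*o + 12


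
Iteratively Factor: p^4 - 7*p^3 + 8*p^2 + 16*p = (p)*(p^3 - 7*p^2 + 8*p + 16) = p*(p - 4)*(p^2 - 3*p - 4) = p*(p - 4)*(p + 1)*(p - 4)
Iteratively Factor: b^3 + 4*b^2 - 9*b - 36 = (b + 3)*(b^2 + b - 12) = (b + 3)*(b + 4)*(b - 3)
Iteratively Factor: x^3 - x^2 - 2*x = (x)*(x^2 - x - 2) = x*(x + 1)*(x - 2)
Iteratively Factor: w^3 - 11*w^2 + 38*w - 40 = (w - 5)*(w^2 - 6*w + 8) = (w - 5)*(w - 4)*(w - 2)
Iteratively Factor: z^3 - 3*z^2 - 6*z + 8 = (z + 2)*(z^2 - 5*z + 4) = (z - 4)*(z + 2)*(z - 1)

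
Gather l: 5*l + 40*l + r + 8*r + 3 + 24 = 45*l + 9*r + 27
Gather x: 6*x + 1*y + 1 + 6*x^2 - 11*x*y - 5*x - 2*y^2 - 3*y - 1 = 6*x^2 + x*(1 - 11*y) - 2*y^2 - 2*y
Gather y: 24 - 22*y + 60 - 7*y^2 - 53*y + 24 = -7*y^2 - 75*y + 108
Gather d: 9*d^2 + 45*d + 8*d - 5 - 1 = 9*d^2 + 53*d - 6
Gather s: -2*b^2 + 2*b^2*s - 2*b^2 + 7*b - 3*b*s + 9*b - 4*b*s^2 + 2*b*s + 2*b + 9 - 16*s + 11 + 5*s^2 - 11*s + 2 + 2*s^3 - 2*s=-4*b^2 + 18*b + 2*s^3 + s^2*(5 - 4*b) + s*(2*b^2 - b - 29) + 22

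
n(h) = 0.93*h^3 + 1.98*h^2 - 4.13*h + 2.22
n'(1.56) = 8.84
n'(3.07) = 34.32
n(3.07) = 35.11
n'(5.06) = 87.34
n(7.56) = 486.00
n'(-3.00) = 9.10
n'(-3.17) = 11.35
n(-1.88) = 10.80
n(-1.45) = 9.54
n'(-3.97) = 24.12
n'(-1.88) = -1.71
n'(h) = 2.79*h^2 + 3.96*h - 4.13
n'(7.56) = 185.27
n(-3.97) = -8.37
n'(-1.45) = -4.01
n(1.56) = 4.13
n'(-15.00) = 564.22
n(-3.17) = 5.58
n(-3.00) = 7.32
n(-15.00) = -2629.08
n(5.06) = 152.50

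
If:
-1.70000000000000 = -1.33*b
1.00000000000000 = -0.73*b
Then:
No Solution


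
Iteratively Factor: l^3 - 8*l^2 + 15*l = (l - 5)*(l^2 - 3*l) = (l - 5)*(l - 3)*(l)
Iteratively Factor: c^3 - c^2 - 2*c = (c)*(c^2 - c - 2) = c*(c + 1)*(c - 2)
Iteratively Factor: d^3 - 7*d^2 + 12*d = (d - 4)*(d^2 - 3*d) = d*(d - 4)*(d - 3)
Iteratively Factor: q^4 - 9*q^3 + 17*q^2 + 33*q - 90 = (q - 3)*(q^3 - 6*q^2 - q + 30) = (q - 5)*(q - 3)*(q^2 - q - 6) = (q - 5)*(q - 3)^2*(q + 2)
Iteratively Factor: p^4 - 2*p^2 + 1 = (p - 1)*(p^3 + p^2 - p - 1) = (p - 1)*(p + 1)*(p^2 - 1) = (p - 1)*(p + 1)^2*(p - 1)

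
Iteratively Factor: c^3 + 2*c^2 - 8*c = (c)*(c^2 + 2*c - 8) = c*(c - 2)*(c + 4)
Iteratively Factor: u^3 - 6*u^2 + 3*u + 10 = (u + 1)*(u^2 - 7*u + 10) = (u - 2)*(u + 1)*(u - 5)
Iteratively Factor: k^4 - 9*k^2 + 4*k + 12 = (k + 1)*(k^3 - k^2 - 8*k + 12) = (k + 1)*(k + 3)*(k^2 - 4*k + 4) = (k - 2)*(k + 1)*(k + 3)*(k - 2)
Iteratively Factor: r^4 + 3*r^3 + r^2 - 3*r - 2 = (r + 1)*(r^3 + 2*r^2 - r - 2) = (r - 1)*(r + 1)*(r^2 + 3*r + 2) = (r - 1)*(r + 1)*(r + 2)*(r + 1)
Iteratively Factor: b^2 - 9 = (b + 3)*(b - 3)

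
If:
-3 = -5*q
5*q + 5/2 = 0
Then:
No Solution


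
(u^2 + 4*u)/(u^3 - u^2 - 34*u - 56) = u/(u^2 - 5*u - 14)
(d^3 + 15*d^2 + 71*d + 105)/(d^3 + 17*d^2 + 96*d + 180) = (d^2 + 10*d + 21)/(d^2 + 12*d + 36)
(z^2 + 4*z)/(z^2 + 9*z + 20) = z/(z + 5)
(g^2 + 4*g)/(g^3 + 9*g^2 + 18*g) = (g + 4)/(g^2 + 9*g + 18)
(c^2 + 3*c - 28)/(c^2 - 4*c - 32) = (-c^2 - 3*c + 28)/(-c^2 + 4*c + 32)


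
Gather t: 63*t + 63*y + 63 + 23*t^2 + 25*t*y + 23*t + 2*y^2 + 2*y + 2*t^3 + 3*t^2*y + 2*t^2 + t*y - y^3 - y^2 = 2*t^3 + t^2*(3*y + 25) + t*(26*y + 86) - y^3 + y^2 + 65*y + 63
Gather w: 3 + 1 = 4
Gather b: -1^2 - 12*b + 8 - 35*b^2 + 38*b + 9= -35*b^2 + 26*b + 16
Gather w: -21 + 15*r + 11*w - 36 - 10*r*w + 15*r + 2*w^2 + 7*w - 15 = 30*r + 2*w^2 + w*(18 - 10*r) - 72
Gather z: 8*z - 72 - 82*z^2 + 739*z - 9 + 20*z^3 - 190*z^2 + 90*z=20*z^3 - 272*z^2 + 837*z - 81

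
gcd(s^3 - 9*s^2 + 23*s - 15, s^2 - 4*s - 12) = 1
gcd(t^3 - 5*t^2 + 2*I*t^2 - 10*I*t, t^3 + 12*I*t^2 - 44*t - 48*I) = t + 2*I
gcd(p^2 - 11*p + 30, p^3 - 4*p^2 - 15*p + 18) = p - 6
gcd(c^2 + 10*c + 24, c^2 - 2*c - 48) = c + 6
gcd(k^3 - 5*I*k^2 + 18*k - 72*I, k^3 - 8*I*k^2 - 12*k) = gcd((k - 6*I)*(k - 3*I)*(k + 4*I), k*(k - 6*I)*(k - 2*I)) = k - 6*I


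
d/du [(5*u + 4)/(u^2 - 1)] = (5*u^2 - 2*u*(5*u + 4) - 5)/(u^2 - 1)^2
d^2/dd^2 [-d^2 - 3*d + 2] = -2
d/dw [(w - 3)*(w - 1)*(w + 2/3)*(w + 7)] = 4*w^3 + 11*w^2 - 46*w + 13/3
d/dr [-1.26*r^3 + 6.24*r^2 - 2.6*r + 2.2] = -3.78*r^2 + 12.48*r - 2.6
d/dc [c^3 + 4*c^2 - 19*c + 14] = 3*c^2 + 8*c - 19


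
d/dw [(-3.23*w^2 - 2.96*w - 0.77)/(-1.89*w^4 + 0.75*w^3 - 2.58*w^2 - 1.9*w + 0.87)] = (-12.2094*w^5 - 14.3607*w^4 - 1.3812*w^3 + 0.232699999999998*w^2 - 9.5934*w - 4.0382)/(3.5721*w^8 - 2.835*w^7 + 10.3149*w^6 + 3.312*w^5 + 0.517800000000001*w^4 + 11.109*w^3 - 0.8792*w^2 - 3.306*w + 0.7569)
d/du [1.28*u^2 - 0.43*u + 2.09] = 2.56*u - 0.43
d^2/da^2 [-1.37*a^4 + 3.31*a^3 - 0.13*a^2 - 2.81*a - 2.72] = -16.44*a^2 + 19.86*a - 0.26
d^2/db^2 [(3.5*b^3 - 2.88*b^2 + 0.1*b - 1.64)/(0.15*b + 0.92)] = (0.1575*b^3 + 2.898*b^2 + 17.7744*b - 4.976664)/(0.003375*b^3 + 0.0621*b^2 + 0.38088*b + 0.778688)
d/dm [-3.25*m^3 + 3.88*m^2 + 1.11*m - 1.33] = -9.75*m^2 + 7.76*m + 1.11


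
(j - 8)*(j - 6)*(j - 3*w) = j^3 - 3*j^2*w - 14*j^2 + 42*j*w + 48*j - 144*w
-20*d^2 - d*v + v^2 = (-5*d + v)*(4*d + v)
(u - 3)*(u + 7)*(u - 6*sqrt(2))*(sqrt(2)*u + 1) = sqrt(2)*u^4 - 11*u^3 + 4*sqrt(2)*u^3 - 44*u^2 - 27*sqrt(2)*u^2 - 24*sqrt(2)*u + 231*u + 126*sqrt(2)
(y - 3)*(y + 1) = y^2 - 2*y - 3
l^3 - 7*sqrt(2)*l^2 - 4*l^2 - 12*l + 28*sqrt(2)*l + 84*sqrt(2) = (l - 6)*(l + 2)*(l - 7*sqrt(2))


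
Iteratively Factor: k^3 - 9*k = (k + 3)*(k^2 - 3*k) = k*(k + 3)*(k - 3)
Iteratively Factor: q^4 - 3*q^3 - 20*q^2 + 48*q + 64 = (q + 1)*(q^3 - 4*q^2 - 16*q + 64) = (q + 1)*(q + 4)*(q^2 - 8*q + 16) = (q - 4)*(q + 1)*(q + 4)*(q - 4)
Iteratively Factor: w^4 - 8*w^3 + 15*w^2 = (w - 3)*(w^3 - 5*w^2) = (w - 5)*(w - 3)*(w^2) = w*(w - 5)*(w - 3)*(w)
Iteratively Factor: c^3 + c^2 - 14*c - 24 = (c + 2)*(c^2 - c - 12) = (c - 4)*(c + 2)*(c + 3)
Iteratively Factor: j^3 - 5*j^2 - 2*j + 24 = (j + 2)*(j^2 - 7*j + 12) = (j - 3)*(j + 2)*(j - 4)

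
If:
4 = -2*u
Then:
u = -2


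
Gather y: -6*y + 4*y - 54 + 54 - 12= -2*y - 12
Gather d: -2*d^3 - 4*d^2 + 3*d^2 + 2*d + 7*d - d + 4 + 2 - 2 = -2*d^3 - d^2 + 8*d + 4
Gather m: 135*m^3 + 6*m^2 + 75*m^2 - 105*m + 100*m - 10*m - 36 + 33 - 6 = 135*m^3 + 81*m^2 - 15*m - 9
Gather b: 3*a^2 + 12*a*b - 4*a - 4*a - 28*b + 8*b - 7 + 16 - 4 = 3*a^2 - 8*a + b*(12*a - 20) + 5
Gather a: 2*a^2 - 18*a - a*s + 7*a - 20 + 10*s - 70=2*a^2 + a*(-s - 11) + 10*s - 90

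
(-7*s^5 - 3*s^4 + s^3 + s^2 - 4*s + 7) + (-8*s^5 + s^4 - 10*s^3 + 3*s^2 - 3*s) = -15*s^5 - 2*s^4 - 9*s^3 + 4*s^2 - 7*s + 7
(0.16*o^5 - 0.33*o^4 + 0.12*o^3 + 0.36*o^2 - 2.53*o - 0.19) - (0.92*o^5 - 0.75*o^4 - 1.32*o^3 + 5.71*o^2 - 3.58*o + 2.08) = -0.76*o^5 + 0.42*o^4 + 1.44*o^3 - 5.35*o^2 + 1.05*o - 2.27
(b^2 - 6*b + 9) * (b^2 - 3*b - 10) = b^4 - 9*b^3 + 17*b^2 + 33*b - 90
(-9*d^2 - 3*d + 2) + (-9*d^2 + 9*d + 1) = -18*d^2 + 6*d + 3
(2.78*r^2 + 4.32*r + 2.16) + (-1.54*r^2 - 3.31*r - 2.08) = 1.24*r^2 + 1.01*r + 0.0800000000000001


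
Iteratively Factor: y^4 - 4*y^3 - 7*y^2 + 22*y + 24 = (y + 1)*(y^3 - 5*y^2 - 2*y + 24) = (y - 3)*(y + 1)*(y^2 - 2*y - 8) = (y - 4)*(y - 3)*(y + 1)*(y + 2)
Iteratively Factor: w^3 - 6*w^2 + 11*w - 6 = (w - 3)*(w^2 - 3*w + 2) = (w - 3)*(w - 1)*(w - 2)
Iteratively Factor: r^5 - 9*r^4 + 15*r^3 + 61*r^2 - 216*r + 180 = (r + 3)*(r^4 - 12*r^3 + 51*r^2 - 92*r + 60) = (r - 2)*(r + 3)*(r^3 - 10*r^2 + 31*r - 30) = (r - 2)^2*(r + 3)*(r^2 - 8*r + 15) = (r - 3)*(r - 2)^2*(r + 3)*(r - 5)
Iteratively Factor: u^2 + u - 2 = (u + 2)*(u - 1)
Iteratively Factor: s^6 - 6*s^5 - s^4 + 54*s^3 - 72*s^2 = (s)*(s^5 - 6*s^4 - s^3 + 54*s^2 - 72*s) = s*(s - 3)*(s^4 - 3*s^3 - 10*s^2 + 24*s) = s*(s - 4)*(s - 3)*(s^3 + s^2 - 6*s) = s*(s - 4)*(s - 3)*(s + 3)*(s^2 - 2*s) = s^2*(s - 4)*(s - 3)*(s + 3)*(s - 2)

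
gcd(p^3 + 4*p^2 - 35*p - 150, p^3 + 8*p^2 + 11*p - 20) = p + 5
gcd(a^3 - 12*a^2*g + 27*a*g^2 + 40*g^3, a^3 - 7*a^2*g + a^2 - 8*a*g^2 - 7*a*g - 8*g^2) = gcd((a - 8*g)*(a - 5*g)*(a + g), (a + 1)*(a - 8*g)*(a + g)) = a^2 - 7*a*g - 8*g^2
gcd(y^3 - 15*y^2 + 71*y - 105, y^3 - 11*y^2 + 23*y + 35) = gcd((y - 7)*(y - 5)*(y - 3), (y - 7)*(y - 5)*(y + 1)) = y^2 - 12*y + 35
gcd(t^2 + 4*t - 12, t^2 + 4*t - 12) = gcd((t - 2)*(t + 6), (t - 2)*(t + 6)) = t^2 + 4*t - 12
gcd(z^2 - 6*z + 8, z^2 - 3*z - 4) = z - 4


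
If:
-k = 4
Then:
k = -4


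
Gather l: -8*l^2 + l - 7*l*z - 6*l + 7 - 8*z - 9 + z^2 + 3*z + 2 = -8*l^2 + l*(-7*z - 5) + z^2 - 5*z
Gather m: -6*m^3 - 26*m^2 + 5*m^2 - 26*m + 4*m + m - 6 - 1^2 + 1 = -6*m^3 - 21*m^2 - 21*m - 6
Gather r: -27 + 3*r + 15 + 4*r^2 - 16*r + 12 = 4*r^2 - 13*r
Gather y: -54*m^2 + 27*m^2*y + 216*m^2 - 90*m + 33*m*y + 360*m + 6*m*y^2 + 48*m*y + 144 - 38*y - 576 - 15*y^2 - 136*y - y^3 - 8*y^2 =162*m^2 + 270*m - y^3 + y^2*(6*m - 23) + y*(27*m^2 + 81*m - 174) - 432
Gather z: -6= -6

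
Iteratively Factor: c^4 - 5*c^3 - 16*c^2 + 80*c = (c - 4)*(c^3 - c^2 - 20*c) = c*(c - 4)*(c^2 - c - 20) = c*(c - 5)*(c - 4)*(c + 4)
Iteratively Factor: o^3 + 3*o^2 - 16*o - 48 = (o - 4)*(o^2 + 7*o + 12) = (o - 4)*(o + 4)*(o + 3)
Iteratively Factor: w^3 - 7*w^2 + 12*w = (w - 4)*(w^2 - 3*w) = (w - 4)*(w - 3)*(w)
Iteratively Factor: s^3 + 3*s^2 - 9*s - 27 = (s + 3)*(s^2 - 9) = (s - 3)*(s + 3)*(s + 3)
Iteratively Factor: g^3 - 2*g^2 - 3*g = (g - 3)*(g^2 + g) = (g - 3)*(g + 1)*(g)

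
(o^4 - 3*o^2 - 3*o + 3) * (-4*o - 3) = -4*o^5 - 3*o^4 + 12*o^3 + 21*o^2 - 3*o - 9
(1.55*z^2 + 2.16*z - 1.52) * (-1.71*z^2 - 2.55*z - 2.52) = -2.6505*z^4 - 7.6461*z^3 - 6.8148*z^2 - 1.5672*z + 3.8304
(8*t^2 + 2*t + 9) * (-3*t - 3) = -24*t^3 - 30*t^2 - 33*t - 27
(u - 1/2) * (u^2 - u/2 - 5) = u^3 - u^2 - 19*u/4 + 5/2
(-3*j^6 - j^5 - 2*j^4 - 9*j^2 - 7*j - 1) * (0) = 0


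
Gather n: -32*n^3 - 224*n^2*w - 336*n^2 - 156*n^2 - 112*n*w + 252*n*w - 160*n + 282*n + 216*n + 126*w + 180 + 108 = -32*n^3 + n^2*(-224*w - 492) + n*(140*w + 338) + 126*w + 288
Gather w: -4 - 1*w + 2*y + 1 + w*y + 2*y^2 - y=w*(y - 1) + 2*y^2 + y - 3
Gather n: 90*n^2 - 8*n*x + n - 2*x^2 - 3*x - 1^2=90*n^2 + n*(1 - 8*x) - 2*x^2 - 3*x - 1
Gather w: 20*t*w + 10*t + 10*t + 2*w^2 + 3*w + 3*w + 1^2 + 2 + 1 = 20*t + 2*w^2 + w*(20*t + 6) + 4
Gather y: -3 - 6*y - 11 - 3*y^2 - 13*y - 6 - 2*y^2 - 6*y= -5*y^2 - 25*y - 20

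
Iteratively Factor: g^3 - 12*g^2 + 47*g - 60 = (g - 4)*(g^2 - 8*g + 15) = (g - 5)*(g - 4)*(g - 3)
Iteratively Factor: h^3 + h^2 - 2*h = (h)*(h^2 + h - 2) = h*(h + 2)*(h - 1)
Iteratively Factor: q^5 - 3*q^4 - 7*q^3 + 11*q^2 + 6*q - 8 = (q - 1)*(q^4 - 2*q^3 - 9*q^2 + 2*q + 8) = (q - 1)^2*(q^3 - q^2 - 10*q - 8) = (q - 1)^2*(q + 2)*(q^2 - 3*q - 4) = (q - 1)^2*(q + 1)*(q + 2)*(q - 4)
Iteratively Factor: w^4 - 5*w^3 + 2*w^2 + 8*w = (w - 4)*(w^3 - w^2 - 2*w) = (w - 4)*(w + 1)*(w^2 - 2*w) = (w - 4)*(w - 2)*(w + 1)*(w)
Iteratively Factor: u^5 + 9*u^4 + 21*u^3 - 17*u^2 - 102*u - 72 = (u + 3)*(u^4 + 6*u^3 + 3*u^2 - 26*u - 24) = (u + 3)*(u + 4)*(u^3 + 2*u^2 - 5*u - 6) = (u + 1)*(u + 3)*(u + 4)*(u^2 + u - 6) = (u + 1)*(u + 3)^2*(u + 4)*(u - 2)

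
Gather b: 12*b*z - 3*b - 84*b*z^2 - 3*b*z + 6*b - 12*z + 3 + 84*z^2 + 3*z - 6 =b*(-84*z^2 + 9*z + 3) + 84*z^2 - 9*z - 3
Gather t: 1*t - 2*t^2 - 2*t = -2*t^2 - t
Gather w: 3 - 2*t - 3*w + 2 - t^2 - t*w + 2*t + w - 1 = -t^2 + w*(-t - 2) + 4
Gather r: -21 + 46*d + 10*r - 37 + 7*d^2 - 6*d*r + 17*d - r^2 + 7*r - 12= 7*d^2 + 63*d - r^2 + r*(17 - 6*d) - 70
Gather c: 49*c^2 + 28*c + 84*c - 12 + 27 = 49*c^2 + 112*c + 15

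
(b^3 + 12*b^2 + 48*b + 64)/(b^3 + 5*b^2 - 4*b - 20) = (b^3 + 12*b^2 + 48*b + 64)/(b^3 + 5*b^2 - 4*b - 20)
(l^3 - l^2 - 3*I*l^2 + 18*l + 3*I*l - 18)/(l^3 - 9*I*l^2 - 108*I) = (l - 1)/(l - 6*I)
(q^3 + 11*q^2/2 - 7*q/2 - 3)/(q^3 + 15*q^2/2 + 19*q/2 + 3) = (q - 1)/(q + 1)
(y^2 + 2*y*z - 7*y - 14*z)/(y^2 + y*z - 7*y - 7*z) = (y + 2*z)/(y + z)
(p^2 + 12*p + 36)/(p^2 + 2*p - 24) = (p + 6)/(p - 4)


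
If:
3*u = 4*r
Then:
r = 3*u/4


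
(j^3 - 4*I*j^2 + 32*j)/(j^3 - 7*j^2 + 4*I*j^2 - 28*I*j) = (j - 8*I)/(j - 7)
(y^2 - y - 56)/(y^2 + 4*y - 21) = (y - 8)/(y - 3)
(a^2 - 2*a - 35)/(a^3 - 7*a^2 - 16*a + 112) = (a + 5)/(a^2 - 16)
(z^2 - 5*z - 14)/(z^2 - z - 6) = (z - 7)/(z - 3)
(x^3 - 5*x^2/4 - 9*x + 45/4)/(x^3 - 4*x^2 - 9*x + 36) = (x - 5/4)/(x - 4)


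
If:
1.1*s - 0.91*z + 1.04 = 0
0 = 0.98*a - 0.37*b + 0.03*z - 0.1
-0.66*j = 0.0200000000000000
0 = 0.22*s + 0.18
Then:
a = 0.377551020408163*b + 0.097331240188383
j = -0.03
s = -0.82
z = 0.15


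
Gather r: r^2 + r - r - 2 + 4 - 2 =r^2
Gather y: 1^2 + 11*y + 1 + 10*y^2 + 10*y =10*y^2 + 21*y + 2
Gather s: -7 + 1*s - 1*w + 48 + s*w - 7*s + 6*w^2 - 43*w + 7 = s*(w - 6) + 6*w^2 - 44*w + 48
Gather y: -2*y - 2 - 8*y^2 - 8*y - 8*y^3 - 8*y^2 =-8*y^3 - 16*y^2 - 10*y - 2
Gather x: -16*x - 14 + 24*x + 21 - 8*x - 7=0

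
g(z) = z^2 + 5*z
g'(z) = 2*z + 5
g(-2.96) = -6.04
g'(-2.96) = -0.92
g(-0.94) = -3.82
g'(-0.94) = 3.12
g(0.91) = 5.38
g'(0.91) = 6.82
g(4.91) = 48.66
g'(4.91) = 14.82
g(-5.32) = 1.70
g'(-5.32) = -5.64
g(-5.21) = 1.09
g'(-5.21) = -5.42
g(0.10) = 0.51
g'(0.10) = 5.20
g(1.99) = 13.91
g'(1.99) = 8.98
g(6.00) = 66.00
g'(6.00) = 17.00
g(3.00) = 24.00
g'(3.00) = 11.00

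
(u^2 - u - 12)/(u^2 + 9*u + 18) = (u - 4)/(u + 6)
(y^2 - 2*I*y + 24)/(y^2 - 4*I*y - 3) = (-y^2 + 2*I*y - 24)/(-y^2 + 4*I*y + 3)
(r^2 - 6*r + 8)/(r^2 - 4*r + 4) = (r - 4)/(r - 2)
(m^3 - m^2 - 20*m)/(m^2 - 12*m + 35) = m*(m + 4)/(m - 7)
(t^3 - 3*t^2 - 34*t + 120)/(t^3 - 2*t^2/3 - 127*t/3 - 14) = 3*(t^2 - 9*t + 20)/(3*t^2 - 20*t - 7)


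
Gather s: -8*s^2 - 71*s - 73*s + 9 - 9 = -8*s^2 - 144*s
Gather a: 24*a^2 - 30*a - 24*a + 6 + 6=24*a^2 - 54*a + 12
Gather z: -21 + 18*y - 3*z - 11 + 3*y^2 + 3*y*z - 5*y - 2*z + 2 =3*y^2 + 13*y + z*(3*y - 5) - 30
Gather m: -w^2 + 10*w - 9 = -w^2 + 10*w - 9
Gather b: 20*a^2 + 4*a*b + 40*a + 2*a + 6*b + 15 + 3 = 20*a^2 + 42*a + b*(4*a + 6) + 18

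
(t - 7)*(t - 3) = t^2 - 10*t + 21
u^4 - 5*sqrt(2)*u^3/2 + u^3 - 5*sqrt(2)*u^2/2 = u^2*(u + 1)*(u - 5*sqrt(2)/2)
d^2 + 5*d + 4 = (d + 1)*(d + 4)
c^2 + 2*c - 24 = (c - 4)*(c + 6)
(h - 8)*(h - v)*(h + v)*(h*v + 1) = h^4*v - 8*h^3*v + h^3 - h^2*v^3 - 8*h^2 + 8*h*v^3 - h*v^2 + 8*v^2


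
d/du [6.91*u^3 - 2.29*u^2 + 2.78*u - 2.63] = 20.73*u^2 - 4.58*u + 2.78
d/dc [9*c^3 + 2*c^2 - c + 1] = 27*c^2 + 4*c - 1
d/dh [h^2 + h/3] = 2*h + 1/3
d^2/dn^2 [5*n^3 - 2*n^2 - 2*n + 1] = 30*n - 4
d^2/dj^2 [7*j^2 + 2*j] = 14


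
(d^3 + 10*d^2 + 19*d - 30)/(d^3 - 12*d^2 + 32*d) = (d^3 + 10*d^2 + 19*d - 30)/(d*(d^2 - 12*d + 32))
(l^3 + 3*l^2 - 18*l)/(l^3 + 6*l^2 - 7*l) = (l^2 + 3*l - 18)/(l^2 + 6*l - 7)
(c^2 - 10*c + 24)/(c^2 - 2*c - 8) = (c - 6)/(c + 2)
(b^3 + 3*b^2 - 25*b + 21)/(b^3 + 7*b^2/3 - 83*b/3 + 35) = 3*(b - 1)/(3*b - 5)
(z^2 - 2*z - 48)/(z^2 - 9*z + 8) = (z + 6)/(z - 1)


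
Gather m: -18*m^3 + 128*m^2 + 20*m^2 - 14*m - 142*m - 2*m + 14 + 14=-18*m^3 + 148*m^2 - 158*m + 28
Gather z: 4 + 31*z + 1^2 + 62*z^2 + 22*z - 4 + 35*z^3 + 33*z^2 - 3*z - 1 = 35*z^3 + 95*z^2 + 50*z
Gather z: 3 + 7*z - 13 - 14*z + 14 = 4 - 7*z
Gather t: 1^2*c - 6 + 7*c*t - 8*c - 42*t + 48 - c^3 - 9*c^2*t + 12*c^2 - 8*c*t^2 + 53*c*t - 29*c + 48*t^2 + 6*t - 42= -c^3 + 12*c^2 - 36*c + t^2*(48 - 8*c) + t*(-9*c^2 + 60*c - 36)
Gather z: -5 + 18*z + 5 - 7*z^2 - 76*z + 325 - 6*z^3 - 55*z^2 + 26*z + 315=-6*z^3 - 62*z^2 - 32*z + 640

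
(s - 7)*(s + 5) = s^2 - 2*s - 35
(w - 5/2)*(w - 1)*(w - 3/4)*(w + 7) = w^4 + 11*w^3/4 - 197*w^2/8 + 34*w - 105/8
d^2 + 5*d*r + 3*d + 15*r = (d + 3)*(d + 5*r)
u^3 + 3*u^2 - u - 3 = (u - 1)*(u + 1)*(u + 3)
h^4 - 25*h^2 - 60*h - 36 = (h - 6)*(h + 1)*(h + 2)*(h + 3)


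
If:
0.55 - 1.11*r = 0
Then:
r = 0.50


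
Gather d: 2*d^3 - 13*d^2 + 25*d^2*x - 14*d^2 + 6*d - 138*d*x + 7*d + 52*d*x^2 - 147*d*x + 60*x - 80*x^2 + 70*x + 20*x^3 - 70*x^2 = 2*d^3 + d^2*(25*x - 27) + d*(52*x^2 - 285*x + 13) + 20*x^3 - 150*x^2 + 130*x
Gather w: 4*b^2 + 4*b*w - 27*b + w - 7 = 4*b^2 - 27*b + w*(4*b + 1) - 7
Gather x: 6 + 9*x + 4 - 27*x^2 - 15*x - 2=-27*x^2 - 6*x + 8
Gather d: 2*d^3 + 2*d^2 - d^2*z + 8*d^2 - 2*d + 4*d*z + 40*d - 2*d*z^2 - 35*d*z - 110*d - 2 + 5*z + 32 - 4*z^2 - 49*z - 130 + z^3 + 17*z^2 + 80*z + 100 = 2*d^3 + d^2*(10 - z) + d*(-2*z^2 - 31*z - 72) + z^3 + 13*z^2 + 36*z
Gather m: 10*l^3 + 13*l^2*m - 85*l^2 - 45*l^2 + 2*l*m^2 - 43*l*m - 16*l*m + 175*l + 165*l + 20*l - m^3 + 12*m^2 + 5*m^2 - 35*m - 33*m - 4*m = 10*l^3 - 130*l^2 + 360*l - m^3 + m^2*(2*l + 17) + m*(13*l^2 - 59*l - 72)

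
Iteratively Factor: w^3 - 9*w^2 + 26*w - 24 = (w - 2)*(w^2 - 7*w + 12) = (w - 3)*(w - 2)*(w - 4)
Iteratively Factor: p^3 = (p)*(p^2) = p^2*(p)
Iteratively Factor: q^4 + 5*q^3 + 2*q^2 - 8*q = (q + 4)*(q^3 + q^2 - 2*q) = (q - 1)*(q + 4)*(q^2 + 2*q) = q*(q - 1)*(q + 4)*(q + 2)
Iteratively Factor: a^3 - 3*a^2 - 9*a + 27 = (a - 3)*(a^2 - 9) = (a - 3)^2*(a + 3)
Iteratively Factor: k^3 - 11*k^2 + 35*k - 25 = (k - 5)*(k^2 - 6*k + 5) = (k - 5)^2*(k - 1)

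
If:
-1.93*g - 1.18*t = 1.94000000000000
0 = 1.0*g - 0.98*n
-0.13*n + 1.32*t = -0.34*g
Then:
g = -1.11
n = -1.13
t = 0.17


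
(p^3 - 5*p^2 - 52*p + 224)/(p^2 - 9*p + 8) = (p^2 + 3*p - 28)/(p - 1)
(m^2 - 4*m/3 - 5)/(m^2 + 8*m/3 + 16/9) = 3*(3*m^2 - 4*m - 15)/(9*m^2 + 24*m + 16)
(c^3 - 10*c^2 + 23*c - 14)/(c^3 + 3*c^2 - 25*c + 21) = (c^2 - 9*c + 14)/(c^2 + 4*c - 21)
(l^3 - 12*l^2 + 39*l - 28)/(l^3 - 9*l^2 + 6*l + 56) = (l - 1)/(l + 2)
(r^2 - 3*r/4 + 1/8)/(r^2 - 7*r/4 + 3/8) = (2*r - 1)/(2*r - 3)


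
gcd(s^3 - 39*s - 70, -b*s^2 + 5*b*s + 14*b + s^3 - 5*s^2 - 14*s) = s^2 - 5*s - 14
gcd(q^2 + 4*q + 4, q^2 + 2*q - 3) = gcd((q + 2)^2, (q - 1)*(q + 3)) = 1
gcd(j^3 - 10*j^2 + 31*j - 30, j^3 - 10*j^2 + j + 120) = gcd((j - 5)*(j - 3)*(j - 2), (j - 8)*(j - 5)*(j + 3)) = j - 5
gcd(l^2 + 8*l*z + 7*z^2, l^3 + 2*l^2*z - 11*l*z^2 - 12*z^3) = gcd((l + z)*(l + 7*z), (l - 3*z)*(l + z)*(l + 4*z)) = l + z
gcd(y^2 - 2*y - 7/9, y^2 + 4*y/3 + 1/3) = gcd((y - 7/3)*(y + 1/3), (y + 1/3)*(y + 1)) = y + 1/3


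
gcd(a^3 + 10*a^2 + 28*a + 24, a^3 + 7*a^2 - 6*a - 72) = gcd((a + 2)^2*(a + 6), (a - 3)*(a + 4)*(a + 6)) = a + 6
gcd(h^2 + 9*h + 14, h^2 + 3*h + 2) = h + 2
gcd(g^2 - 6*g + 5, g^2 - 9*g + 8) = g - 1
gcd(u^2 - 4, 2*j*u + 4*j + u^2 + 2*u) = u + 2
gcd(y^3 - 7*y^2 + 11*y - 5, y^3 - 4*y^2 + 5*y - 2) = y^2 - 2*y + 1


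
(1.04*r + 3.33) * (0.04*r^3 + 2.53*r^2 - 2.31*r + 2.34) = 0.0416*r^4 + 2.7644*r^3 + 6.0225*r^2 - 5.2587*r + 7.7922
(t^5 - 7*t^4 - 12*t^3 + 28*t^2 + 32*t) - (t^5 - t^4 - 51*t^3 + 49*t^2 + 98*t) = -6*t^4 + 39*t^3 - 21*t^2 - 66*t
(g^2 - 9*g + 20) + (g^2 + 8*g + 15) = 2*g^2 - g + 35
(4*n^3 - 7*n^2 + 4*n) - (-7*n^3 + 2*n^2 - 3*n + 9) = 11*n^3 - 9*n^2 + 7*n - 9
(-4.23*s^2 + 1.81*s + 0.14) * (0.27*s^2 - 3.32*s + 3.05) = -1.1421*s^4 + 14.5323*s^3 - 18.8729*s^2 + 5.0557*s + 0.427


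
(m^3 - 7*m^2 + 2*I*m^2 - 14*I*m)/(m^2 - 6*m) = (m^2 + m*(-7 + 2*I) - 14*I)/(m - 6)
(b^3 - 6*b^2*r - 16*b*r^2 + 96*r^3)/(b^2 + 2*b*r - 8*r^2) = (-b^2 + 10*b*r - 24*r^2)/(-b + 2*r)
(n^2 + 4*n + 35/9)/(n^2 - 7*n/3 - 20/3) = (n + 7/3)/(n - 4)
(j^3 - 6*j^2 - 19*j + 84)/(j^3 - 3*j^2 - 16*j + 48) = (j - 7)/(j - 4)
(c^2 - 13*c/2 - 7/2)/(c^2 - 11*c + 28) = (c + 1/2)/(c - 4)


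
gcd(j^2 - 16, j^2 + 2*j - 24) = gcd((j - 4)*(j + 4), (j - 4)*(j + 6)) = j - 4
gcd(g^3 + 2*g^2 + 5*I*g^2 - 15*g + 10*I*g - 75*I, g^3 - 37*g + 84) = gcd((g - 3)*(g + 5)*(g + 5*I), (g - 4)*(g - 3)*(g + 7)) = g - 3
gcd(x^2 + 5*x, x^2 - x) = x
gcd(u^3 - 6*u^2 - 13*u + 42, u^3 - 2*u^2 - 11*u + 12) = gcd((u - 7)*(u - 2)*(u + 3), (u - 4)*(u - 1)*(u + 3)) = u + 3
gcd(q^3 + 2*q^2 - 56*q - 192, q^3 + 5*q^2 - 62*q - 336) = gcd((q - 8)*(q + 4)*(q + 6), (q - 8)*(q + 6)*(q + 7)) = q^2 - 2*q - 48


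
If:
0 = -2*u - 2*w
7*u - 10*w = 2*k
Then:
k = -17*w/2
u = -w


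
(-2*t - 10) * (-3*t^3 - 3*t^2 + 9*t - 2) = 6*t^4 + 36*t^3 + 12*t^2 - 86*t + 20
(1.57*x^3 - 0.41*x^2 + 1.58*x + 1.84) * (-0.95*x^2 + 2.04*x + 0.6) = -1.4915*x^5 + 3.5923*x^4 - 1.3954*x^3 + 1.2292*x^2 + 4.7016*x + 1.104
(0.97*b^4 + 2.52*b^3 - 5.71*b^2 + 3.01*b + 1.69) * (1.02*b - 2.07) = 0.9894*b^5 + 0.5625*b^4 - 11.0406*b^3 + 14.8899*b^2 - 4.5069*b - 3.4983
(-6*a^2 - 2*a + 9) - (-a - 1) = -6*a^2 - a + 10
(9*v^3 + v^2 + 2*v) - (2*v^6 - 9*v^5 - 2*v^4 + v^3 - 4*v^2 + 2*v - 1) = -2*v^6 + 9*v^5 + 2*v^4 + 8*v^3 + 5*v^2 + 1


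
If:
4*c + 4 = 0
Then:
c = -1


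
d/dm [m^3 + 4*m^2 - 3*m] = 3*m^2 + 8*m - 3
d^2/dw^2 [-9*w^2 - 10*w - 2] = -18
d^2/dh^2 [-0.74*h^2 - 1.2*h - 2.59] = -1.48000000000000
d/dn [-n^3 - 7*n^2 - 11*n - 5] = -3*n^2 - 14*n - 11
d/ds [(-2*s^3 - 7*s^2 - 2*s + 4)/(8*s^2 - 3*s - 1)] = (-16*s^4 + 12*s^3 + 43*s^2 - 50*s + 14)/(64*s^4 - 48*s^3 - 7*s^2 + 6*s + 1)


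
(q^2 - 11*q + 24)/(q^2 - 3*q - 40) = (q - 3)/(q + 5)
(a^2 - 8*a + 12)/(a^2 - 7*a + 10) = (a - 6)/(a - 5)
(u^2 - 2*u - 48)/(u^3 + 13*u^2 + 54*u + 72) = (u - 8)/(u^2 + 7*u + 12)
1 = 1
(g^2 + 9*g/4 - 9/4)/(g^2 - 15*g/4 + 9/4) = (g + 3)/(g - 3)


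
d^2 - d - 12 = (d - 4)*(d + 3)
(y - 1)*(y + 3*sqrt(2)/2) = y^2 - y + 3*sqrt(2)*y/2 - 3*sqrt(2)/2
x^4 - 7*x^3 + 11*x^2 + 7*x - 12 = (x - 4)*(x - 3)*(x - 1)*(x + 1)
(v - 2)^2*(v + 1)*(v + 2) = v^4 - v^3 - 6*v^2 + 4*v + 8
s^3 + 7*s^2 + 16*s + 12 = (s + 2)^2*(s + 3)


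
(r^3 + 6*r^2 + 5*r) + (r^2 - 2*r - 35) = r^3 + 7*r^2 + 3*r - 35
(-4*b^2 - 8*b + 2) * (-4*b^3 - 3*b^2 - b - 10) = 16*b^5 + 44*b^4 + 20*b^3 + 42*b^2 + 78*b - 20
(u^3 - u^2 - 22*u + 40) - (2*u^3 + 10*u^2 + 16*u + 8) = -u^3 - 11*u^2 - 38*u + 32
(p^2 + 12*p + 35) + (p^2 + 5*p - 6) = 2*p^2 + 17*p + 29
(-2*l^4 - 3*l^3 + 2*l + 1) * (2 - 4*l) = 8*l^5 + 8*l^4 - 6*l^3 - 8*l^2 + 2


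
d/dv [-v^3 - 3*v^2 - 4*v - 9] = -3*v^2 - 6*v - 4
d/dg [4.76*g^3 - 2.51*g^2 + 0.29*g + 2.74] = 14.28*g^2 - 5.02*g + 0.29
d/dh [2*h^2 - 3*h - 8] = 4*h - 3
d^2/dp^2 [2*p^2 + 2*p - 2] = 4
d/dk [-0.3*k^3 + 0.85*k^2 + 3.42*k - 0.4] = -0.9*k^2 + 1.7*k + 3.42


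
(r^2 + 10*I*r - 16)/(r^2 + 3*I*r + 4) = (r^2 + 10*I*r - 16)/(r^2 + 3*I*r + 4)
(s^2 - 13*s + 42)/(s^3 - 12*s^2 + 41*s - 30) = (s - 7)/(s^2 - 6*s + 5)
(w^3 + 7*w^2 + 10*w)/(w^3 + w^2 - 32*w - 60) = w/(w - 6)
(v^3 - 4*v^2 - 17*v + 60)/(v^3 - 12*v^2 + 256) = (v^2 - 8*v + 15)/(v^2 - 16*v + 64)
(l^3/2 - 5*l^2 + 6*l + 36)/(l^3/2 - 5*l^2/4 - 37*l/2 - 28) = 2*(l^2 - 12*l + 36)/(2*l^2 - 9*l - 56)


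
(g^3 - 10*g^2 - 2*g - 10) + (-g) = g^3 - 10*g^2 - 3*g - 10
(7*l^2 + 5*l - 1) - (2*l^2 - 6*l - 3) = 5*l^2 + 11*l + 2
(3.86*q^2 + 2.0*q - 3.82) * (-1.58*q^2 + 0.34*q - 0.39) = -6.0988*q^4 - 1.8476*q^3 + 5.2102*q^2 - 2.0788*q + 1.4898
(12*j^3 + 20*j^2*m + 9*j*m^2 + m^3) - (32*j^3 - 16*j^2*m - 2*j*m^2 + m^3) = -20*j^3 + 36*j^2*m + 11*j*m^2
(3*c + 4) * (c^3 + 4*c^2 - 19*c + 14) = 3*c^4 + 16*c^3 - 41*c^2 - 34*c + 56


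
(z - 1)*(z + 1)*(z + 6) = z^3 + 6*z^2 - z - 6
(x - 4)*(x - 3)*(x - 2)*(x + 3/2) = x^4 - 15*x^3/2 + 25*x^2/2 + 15*x - 36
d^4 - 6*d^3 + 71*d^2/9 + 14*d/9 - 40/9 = (d - 4)*(d - 5/3)*(d - 1)*(d + 2/3)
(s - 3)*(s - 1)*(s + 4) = s^3 - 13*s + 12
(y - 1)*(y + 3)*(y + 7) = y^3 + 9*y^2 + 11*y - 21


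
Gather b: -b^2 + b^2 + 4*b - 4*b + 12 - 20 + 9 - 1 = 0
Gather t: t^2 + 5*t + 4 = t^2 + 5*t + 4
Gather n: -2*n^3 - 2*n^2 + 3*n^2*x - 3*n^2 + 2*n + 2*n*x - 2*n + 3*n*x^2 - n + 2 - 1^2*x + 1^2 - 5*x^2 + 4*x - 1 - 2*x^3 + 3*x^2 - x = -2*n^3 + n^2*(3*x - 5) + n*(3*x^2 + 2*x - 1) - 2*x^3 - 2*x^2 + 2*x + 2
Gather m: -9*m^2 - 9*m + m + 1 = -9*m^2 - 8*m + 1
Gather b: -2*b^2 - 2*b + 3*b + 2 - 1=-2*b^2 + b + 1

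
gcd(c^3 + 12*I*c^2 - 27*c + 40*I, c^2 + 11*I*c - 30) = c + 5*I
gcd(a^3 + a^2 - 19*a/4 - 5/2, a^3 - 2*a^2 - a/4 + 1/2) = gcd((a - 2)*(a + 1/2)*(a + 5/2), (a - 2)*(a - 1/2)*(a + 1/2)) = a^2 - 3*a/2 - 1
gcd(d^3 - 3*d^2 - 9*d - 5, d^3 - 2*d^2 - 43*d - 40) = d + 1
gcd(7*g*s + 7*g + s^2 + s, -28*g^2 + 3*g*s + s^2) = 7*g + s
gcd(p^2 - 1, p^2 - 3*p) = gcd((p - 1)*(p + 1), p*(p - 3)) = 1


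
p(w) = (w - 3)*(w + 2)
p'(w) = 2*w - 1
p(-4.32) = 16.98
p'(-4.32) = -9.64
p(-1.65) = -1.63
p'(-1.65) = -4.30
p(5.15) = 15.37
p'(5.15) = 9.30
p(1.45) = -5.35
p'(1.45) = 1.90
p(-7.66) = 60.34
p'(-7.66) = -16.32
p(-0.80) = -4.56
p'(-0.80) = -2.60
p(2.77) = -1.10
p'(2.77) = 4.54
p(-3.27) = 7.96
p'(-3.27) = -7.54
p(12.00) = 126.00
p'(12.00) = 23.00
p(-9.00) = 84.00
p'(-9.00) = -19.00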